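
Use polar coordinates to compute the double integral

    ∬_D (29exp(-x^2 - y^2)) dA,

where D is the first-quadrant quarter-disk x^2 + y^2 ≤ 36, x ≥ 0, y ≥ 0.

The region D is 0 ≤ r ≤ 6, 0 ≤ θ ≤ π/2 in polar coordinates, where x = r cos(θ), y = r sin(θ), and dA = r dr dθ.

Under the substitution, the integrand becomes 29exp(-r^2), so

    ∬_D (29exp(-x^2 - y^2)) dA = ∫_{0}^{π/2} ∫_{0}^{6} (29exp(-r^2)) · r dr dθ.

Inner integral (in r): ∫_{0}^{6} (29exp(-r^2)) · r dr = 29/2 - 29exp(-36)/2.

Outer integral (in θ): ∫_{0}^{π/2} (29/2 - 29exp(-36)/2) dθ = -29π (1 - exp(36))exp(-36)/4.

Therefore ∬_D (29exp(-x^2 - y^2)) dA = -29π (1 - exp(36))exp(-36)/4.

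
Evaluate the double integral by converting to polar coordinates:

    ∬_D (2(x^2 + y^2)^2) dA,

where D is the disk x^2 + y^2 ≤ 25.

The region D is 0 ≤ r ≤ 5, 0 ≤ θ ≤ 2π in polar coordinates, where x = r cos(θ), y = r sin(θ), and dA = r dr dθ.

Under the substitution, the integrand becomes 2r^4, so

    ∬_D (2(x^2 + y^2)^2) dA = ∫_{0}^{2π} ∫_{0}^{5} (2r^4) · r dr dθ.

Inner integral (in r): ∫_{0}^{5} (2r^4) · r dr = 15625/3.

Outer integral (in θ): ∫_{0}^{2π} (15625/3) dθ = 31250π/3.

Therefore ∬_D (2(x^2 + y^2)^2) dA = 31250π/3.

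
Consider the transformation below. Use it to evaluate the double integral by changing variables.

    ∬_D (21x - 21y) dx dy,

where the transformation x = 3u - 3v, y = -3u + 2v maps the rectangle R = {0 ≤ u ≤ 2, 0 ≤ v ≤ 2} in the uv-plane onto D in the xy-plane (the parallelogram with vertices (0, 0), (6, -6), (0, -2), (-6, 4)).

Compute the Jacobian determinant of (x, y) with respect to (u, v):

    ∂(x,y)/∂(u,v) = | 3  -3 | = (3)(2) - (-3)(-3) = -3.
                   | -3  2 |

Its absolute value is |J| = 3 (the area scaling factor).

Substituting x = 3u - 3v, y = -3u + 2v into the integrand,

    21x - 21y → 126u - 105v,

so the integral becomes

    ∬_R (126u - 105v) · |J| du dv = ∫_0^2 ∫_0^2 (378u - 315v) dv du.

Inner (v): 756u - 630.
Outer (u): 252.

Therefore ∬_D (21x - 21y) dx dy = 252.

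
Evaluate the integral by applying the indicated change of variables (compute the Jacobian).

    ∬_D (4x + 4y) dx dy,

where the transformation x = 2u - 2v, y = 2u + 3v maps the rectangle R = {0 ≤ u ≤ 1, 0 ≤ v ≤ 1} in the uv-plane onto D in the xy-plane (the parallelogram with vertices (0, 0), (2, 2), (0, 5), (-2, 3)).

Compute the Jacobian determinant of (x, y) with respect to (u, v):

    ∂(x,y)/∂(u,v) = | 2  -2 | = (2)(3) - (-2)(2) = 10.
                   | 2  3 |

Its absolute value is |J| = 10 (the area scaling factor).

Substituting x = 2u - 2v, y = 2u + 3v into the integrand,

    4x + 4y → 16u + 4v,

so the integral becomes

    ∬_R (16u + 4v) · |J| du dv = ∫_0^1 ∫_0^1 (160u + 40v) dv du.

Inner (v): 160u + 20.
Outer (u): 100.

Therefore ∬_D (4x + 4y) dx dy = 100.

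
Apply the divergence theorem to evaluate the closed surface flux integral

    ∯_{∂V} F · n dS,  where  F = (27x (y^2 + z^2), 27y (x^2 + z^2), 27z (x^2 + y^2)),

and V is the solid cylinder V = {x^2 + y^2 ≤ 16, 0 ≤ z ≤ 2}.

By the divergence theorem,

    ∯_{∂V} F · n dS = ∭_V (∇ · F) dV.

Compute the divergence:
    ∇ · F = ∂F_x/∂x + ∂F_y/∂y + ∂F_z/∂z = 27y^2 + 27z^2 + 27x^2 + 27z^2 + 27x^2 + 27y^2 = 54x^2 + 54y^2 + 54z^2.

In cylindrical coordinates, x = r cos(θ), y = r sin(θ), z = z, dV = r dr dθ dz, with 0 ≤ r ≤ 4, 0 ≤ θ ≤ 2π, 0 ≤ z ≤ 2.

The integrand, after substitution and multiplying by the volume element, becomes (54r^2 + 54z^2) · r, so

    ∭_V (∇·F) dV = ∫_0^{2π} ∫_0^{4} ∫_0^{2} (54r^2 + 54z^2) · r dz dr dθ.

Inner (z from 0 to 2): 108r^3 + 144r.
Middle (r from 0 to 4): 8064.
Outer (θ from 0 to 2π): 16128π.

Therefore ∯_{∂V} F · n dS = 16128π.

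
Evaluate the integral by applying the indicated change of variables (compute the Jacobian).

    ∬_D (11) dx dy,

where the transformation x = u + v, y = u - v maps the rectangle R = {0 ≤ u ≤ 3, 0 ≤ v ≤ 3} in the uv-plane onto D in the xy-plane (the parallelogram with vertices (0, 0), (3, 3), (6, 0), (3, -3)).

Compute the Jacobian determinant of (x, y) with respect to (u, v):

    ∂(x,y)/∂(u,v) = | 1  1 | = (1)(-1) - (1)(1) = -2.
                   | 1  -1 |

Its absolute value is |J| = 2 (the area scaling factor).

Substituting x = u + v, y = u - v into the integrand,

    11 → 11,

so the integral becomes

    ∬_R (11) · |J| du dv = ∫_0^3 ∫_0^3 (22) dv du.

Inner (v): 66.
Outer (u): 198.

Therefore ∬_D (11) dx dy = 198.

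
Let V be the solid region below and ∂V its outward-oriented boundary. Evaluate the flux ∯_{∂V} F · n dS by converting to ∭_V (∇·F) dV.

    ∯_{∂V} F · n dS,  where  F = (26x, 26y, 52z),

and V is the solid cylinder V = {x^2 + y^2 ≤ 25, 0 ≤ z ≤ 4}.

By the divergence theorem,

    ∯_{∂V} F · n dS = ∭_V (∇ · F) dV.

Compute the divergence:
    ∇ · F = ∂F_x/∂x + ∂F_y/∂y + ∂F_z/∂z = 26 + 26 + 52 = 104.

In cylindrical coordinates, x = r cos(θ), y = r sin(θ), z = z, dV = r dr dθ dz, with 0 ≤ r ≤ 5, 0 ≤ θ ≤ 2π, 0 ≤ z ≤ 4.

The integrand, after substitution and multiplying by the volume element, becomes (104) · r, so

    ∭_V (∇·F) dV = ∫_0^{2π} ∫_0^{5} ∫_0^{4} (104) · r dz dr dθ.

Inner (z from 0 to 4): 416r.
Middle (r from 0 to 5): 5200.
Outer (θ from 0 to 2π): 10400π.

Therefore ∯_{∂V} F · n dS = 10400π.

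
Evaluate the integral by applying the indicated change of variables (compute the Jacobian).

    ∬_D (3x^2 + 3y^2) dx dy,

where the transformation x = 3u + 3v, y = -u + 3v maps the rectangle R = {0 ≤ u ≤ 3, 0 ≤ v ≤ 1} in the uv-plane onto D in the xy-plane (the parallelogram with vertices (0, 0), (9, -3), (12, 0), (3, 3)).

Compute the Jacobian determinant of (x, y) with respect to (u, v):

    ∂(x,y)/∂(u,v) = | 3  3 | = (3)(3) - (3)(-1) = 12.
                   | -1  3 |

Its absolute value is |J| = 12 (the area scaling factor).

Substituting x = 3u + 3v, y = -u + 3v into the integrand,

    3x^2 + 3y^2 → 30u^2 + 36u v + 54v^2,

so the integral becomes

    ∬_R (30u^2 + 36u v + 54v^2) · |J| du dv = ∫_0^3 ∫_0^1 (360u^2 + 432u v + 648v^2) dv du.

Inner (v): 360u^2 + 216u + 216.
Outer (u): 4860.

Therefore ∬_D (3x^2 + 3y^2) dx dy = 4860.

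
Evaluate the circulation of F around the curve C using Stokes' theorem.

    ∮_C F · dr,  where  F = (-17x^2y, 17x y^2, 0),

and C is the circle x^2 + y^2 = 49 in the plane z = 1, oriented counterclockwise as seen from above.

Let S be the flat disk x^2 + y^2 ≤ 49 in the plane z = 1, with upward unit normal n̂ = ẑ. By Stokes' theorem,

    ∮_C F · dr = ∬_S (∇ × F) · n̂ dS = ∬_D (curl F)_z dA,

where D is the disk x^2 + y^2 ≤ 49.

Compute the curl of F = (-17x^2y, 17x y^2, 0):
    (∇ × F)_x = ∂F_z/∂y - ∂F_y/∂z = 0,
    (∇ × F)_y = ∂F_x/∂z - ∂F_z/∂x = 0,
    (∇ × F)_z = ∂F_y/∂x - ∂F_x/∂y = 17x^2 + 17y^2.

On z = 1, (curl F)_z = 17x^2 + 17y^2.

Convert to polar (x = r cos θ, y = r sin θ, dA = r dr dθ); the integrand becomes 17r^2, so

    ∬_D (curl F)_z dA = ∫_0^{2π} ∫_0^{7} (17r^2) · r dr dθ.

Inner (r from 0 to 7): 40817/4.
Outer (θ from 0 to 2π): 40817π/2.

Therefore ∮_C F · dr = 40817π/2.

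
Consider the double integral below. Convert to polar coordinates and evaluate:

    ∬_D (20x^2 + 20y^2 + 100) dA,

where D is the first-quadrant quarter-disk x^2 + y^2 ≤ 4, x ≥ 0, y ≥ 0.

The region D is 0 ≤ r ≤ 2, 0 ≤ θ ≤ π/2 in polar coordinates, where x = r cos(θ), y = r sin(θ), and dA = r dr dθ.

Under the substitution, the integrand becomes 20r^2 + 100, so

    ∬_D (20x^2 + 20y^2 + 100) dA = ∫_{0}^{π/2} ∫_{0}^{2} (20r^2 + 100) · r dr dθ.

Inner integral (in r): ∫_{0}^{2} (20r^2 + 100) · r dr = 280.

Outer integral (in θ): ∫_{0}^{π/2} (280) dθ = 140π.

Therefore ∬_D (20x^2 + 20y^2 + 100) dA = 140π.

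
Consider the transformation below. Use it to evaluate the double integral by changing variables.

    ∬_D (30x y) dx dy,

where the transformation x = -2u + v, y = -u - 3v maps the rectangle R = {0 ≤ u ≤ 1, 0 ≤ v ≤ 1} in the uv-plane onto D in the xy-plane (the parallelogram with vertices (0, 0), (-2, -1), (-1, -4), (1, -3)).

Compute the Jacobian determinant of (x, y) with respect to (u, v):

    ∂(x,y)/∂(u,v) = | -2  1 | = (-2)(-3) - (1)(-1) = 7.
                   | -1  -3 |

Its absolute value is |J| = 7 (the area scaling factor).

Substituting x = -2u + v, y = -u - 3v into the integrand,

    30x y → 60u^2 + 150u v - 90v^2,

so the integral becomes

    ∬_R (60u^2 + 150u v - 90v^2) · |J| du dv = ∫_0^1 ∫_0^1 (420u^2 + 1050u v - 630v^2) dv du.

Inner (v): 420u^2 + 525u - 210.
Outer (u): 385/2.

Therefore ∬_D (30x y) dx dy = 385/2.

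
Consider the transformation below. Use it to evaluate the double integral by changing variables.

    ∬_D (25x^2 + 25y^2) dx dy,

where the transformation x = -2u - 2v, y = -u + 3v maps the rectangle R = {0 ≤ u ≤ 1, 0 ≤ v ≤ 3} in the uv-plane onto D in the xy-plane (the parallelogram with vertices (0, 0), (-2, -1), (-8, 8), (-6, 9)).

Compute the Jacobian determinant of (x, y) with respect to (u, v):

    ∂(x,y)/∂(u,v) = | -2  -2 | = (-2)(3) - (-2)(-1) = -8.
                   | -1  3 |

Its absolute value is |J| = 8 (the area scaling factor).

Substituting x = -2u - 2v, y = -u + 3v into the integrand,

    25x^2 + 25y^2 → 125u^2 + 50u v + 325v^2,

so the integral becomes

    ∬_R (125u^2 + 50u v + 325v^2) · |J| du dv = ∫_0^1 ∫_0^3 (1000u^2 + 400u v + 2600v^2) dv du.

Inner (v): 3000u^2 + 1800u + 23400.
Outer (u): 25300.

Therefore ∬_D (25x^2 + 25y^2) dx dy = 25300.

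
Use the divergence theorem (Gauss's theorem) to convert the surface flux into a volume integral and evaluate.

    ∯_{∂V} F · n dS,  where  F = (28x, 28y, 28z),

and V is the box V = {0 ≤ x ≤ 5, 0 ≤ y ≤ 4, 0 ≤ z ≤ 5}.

By the divergence theorem,

    ∯_{∂V} F · n dS = ∭_V (∇ · F) dV.

Compute the divergence:
    ∇ · F = ∂F_x/∂x + ∂F_y/∂y + ∂F_z/∂z = 28 + 28 + 28 = 84.

V is a rectangular box, so dV = dx dy dz with 0 ≤ x ≤ 5, 0 ≤ y ≤ 4, 0 ≤ z ≤ 5.

Integrate (84) over V as an iterated integral:

    ∭_V (∇·F) dV = ∫_0^{5} ∫_0^{4} ∫_0^{5} (84) dz dy dx.

Inner (z from 0 to 5): 420.
Middle (y from 0 to 4): 1680.
Outer (x from 0 to 5): 8400.

Therefore ∯_{∂V} F · n dS = 8400.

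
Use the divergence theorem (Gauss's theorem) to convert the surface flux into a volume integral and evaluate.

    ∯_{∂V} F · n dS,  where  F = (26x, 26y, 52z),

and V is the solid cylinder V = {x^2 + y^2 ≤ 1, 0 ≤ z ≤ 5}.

By the divergence theorem,

    ∯_{∂V} F · n dS = ∭_V (∇ · F) dV.

Compute the divergence:
    ∇ · F = ∂F_x/∂x + ∂F_y/∂y + ∂F_z/∂z = 26 + 26 + 52 = 104.

In cylindrical coordinates, x = r cos(θ), y = r sin(θ), z = z, dV = r dr dθ dz, with 0 ≤ r ≤ 1, 0 ≤ θ ≤ 2π, 0 ≤ z ≤ 5.

The integrand, after substitution and multiplying by the volume element, becomes (104) · r, so

    ∭_V (∇·F) dV = ∫_0^{2π} ∫_0^{1} ∫_0^{5} (104) · r dz dr dθ.

Inner (z from 0 to 5): 520r.
Middle (r from 0 to 1): 260.
Outer (θ from 0 to 2π): 520π.

Therefore ∯_{∂V} F · n dS = 520π.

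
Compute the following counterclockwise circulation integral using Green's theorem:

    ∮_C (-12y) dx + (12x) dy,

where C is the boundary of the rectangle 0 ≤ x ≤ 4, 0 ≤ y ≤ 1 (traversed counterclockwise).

Green's theorem converts the closed line integral into a double integral over the enclosed region D:

    ∮_C P dx + Q dy = ∬_D (∂Q/∂x - ∂P/∂y) dA.

Here P = -12y, Q = 12x, so

    ∂Q/∂x = 12,    ∂P/∂y = -12,
    ∂Q/∂x - ∂P/∂y = 24.

D is the region 0 ≤ x ≤ 4, 0 ≤ y ≤ 1. Evaluating the double integral:

    ∬_D (24) dA = ∫_0^{4} ∫_0^{1} (24) dy dx.

Inner (y from 0 to 1): 24.
Outer (x from 0 to 4): 96.

Therefore ∮_C P dx + Q dy = 96.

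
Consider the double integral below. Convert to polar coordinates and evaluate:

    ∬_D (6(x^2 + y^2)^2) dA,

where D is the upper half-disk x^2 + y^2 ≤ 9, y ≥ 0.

The region D is 0 ≤ r ≤ 3, 0 ≤ θ ≤ π in polar coordinates, where x = r cos(θ), y = r sin(θ), and dA = r dr dθ.

Under the substitution, the integrand becomes 6r^4, so

    ∬_D (6(x^2 + y^2)^2) dA = ∫_{0}^{π} ∫_{0}^{3} (6r^4) · r dr dθ.

Inner integral (in r): ∫_{0}^{3} (6r^4) · r dr = 729.

Outer integral (in θ): ∫_{0}^{π} (729) dθ = 729π.

Therefore ∬_D (6(x^2 + y^2)^2) dA = 729π.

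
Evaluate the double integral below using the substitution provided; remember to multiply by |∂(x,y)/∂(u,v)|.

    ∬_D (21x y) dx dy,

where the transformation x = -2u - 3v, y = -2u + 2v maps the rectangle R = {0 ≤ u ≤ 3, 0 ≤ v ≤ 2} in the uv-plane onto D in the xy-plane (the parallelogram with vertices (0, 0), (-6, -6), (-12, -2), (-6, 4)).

Compute the Jacobian determinant of (x, y) with respect to (u, v):

    ∂(x,y)/∂(u,v) = | -2  -3 | = (-2)(2) - (-3)(-2) = -10.
                   | -2  2 |

Its absolute value is |J| = 10 (the area scaling factor).

Substituting x = -2u - 3v, y = -2u + 2v into the integrand,

    21x y → 84u^2 + 42u v - 126v^2,

so the integral becomes

    ∬_R (84u^2 + 42u v - 126v^2) · |J| du dv = ∫_0^3 ∫_0^2 (840u^2 + 420u v - 1260v^2) dv du.

Inner (v): 1680u^2 + 840u - 3360.
Outer (u): 8820.

Therefore ∬_D (21x y) dx dy = 8820.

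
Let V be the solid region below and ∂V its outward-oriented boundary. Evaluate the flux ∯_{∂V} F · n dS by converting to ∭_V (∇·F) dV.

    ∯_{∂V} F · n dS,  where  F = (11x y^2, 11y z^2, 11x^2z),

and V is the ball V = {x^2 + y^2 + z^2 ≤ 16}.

By the divergence theorem,

    ∯_{∂V} F · n dS = ∭_V (∇ · F) dV.

Compute the divergence:
    ∇ · F = ∂F_x/∂x + ∂F_y/∂y + ∂F_z/∂z = 11y^2 + 11z^2 + 11x^2 = 11x^2 + 11y^2 + 11z^2.

In spherical coordinates, x = ρ sin(φ) cos(θ), y = ρ sin(φ) sin(θ), z = ρ cos(φ), dV = ρ^2 sin(φ) dρ dφ dθ, with 0 ≤ ρ ≤ 4, 0 ≤ φ ≤ π, 0 ≤ θ ≤ 2π.

The integrand, after substitution and multiplying by the volume element, becomes (11ρ^2) · ρ^2 sin(φ), so

    ∭_V (∇·F) dV = ∫_0^{2π} ∫_0^{π} ∫_0^{4} (11ρ^2) · ρ^2 sin(φ) dρ dφ dθ.

Inner (ρ from 0 to 4): 11264sin(φ)/5.
Middle (φ from 0 to π): 22528/5.
Outer (θ from 0 to 2π): 45056π/5.

Therefore ∯_{∂V} F · n dS = 45056π/5.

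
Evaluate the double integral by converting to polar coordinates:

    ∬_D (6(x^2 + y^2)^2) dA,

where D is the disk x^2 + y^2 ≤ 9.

The region D is 0 ≤ r ≤ 3, 0 ≤ θ ≤ 2π in polar coordinates, where x = r cos(θ), y = r sin(θ), and dA = r dr dθ.

Under the substitution, the integrand becomes 6r^4, so

    ∬_D (6(x^2 + y^2)^2) dA = ∫_{0}^{2π} ∫_{0}^{3} (6r^4) · r dr dθ.

Inner integral (in r): ∫_{0}^{3} (6r^4) · r dr = 729.

Outer integral (in θ): ∫_{0}^{2π} (729) dθ = 1458π.

Therefore ∬_D (6(x^2 + y^2)^2) dA = 1458π.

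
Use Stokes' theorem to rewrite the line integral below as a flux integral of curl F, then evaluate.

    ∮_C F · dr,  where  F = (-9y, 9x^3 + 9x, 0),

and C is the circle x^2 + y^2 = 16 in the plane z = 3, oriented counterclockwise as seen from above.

Let S be the flat disk x^2 + y^2 ≤ 16 in the plane z = 3, with upward unit normal n̂ = ẑ. By Stokes' theorem,

    ∮_C F · dr = ∬_S (∇ × F) · n̂ dS = ∬_D (curl F)_z dA,

where D is the disk x^2 + y^2 ≤ 16.

Compute the curl of F = (-9y, 9x^3 + 9x, 0):
    (∇ × F)_x = ∂F_z/∂y - ∂F_y/∂z = 0,
    (∇ × F)_y = ∂F_x/∂z - ∂F_z/∂x = 0,
    (∇ × F)_z = ∂F_y/∂x - ∂F_x/∂y = 27x^2 + 18.

On z = 3, (curl F)_z = 27x^2 + 18.

Convert to polar (x = r cos θ, y = r sin θ, dA = r dr dθ); the integrand becomes 27r^2cos(θ)^2 + 18, so

    ∬_D (curl F)_z dA = ∫_0^{2π} ∫_0^{4} (27r^2cos(θ)^2 + 18) · r dr dθ.

Inner (r from 0 to 4): 1728cos(θ)^2 + 144.
Outer (θ from 0 to 2π): 2016π.

Therefore ∮_C F · dr = 2016π.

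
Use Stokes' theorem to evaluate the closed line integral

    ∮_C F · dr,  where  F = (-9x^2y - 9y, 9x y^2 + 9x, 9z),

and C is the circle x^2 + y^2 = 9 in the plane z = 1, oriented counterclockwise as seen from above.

Let S be the flat disk x^2 + y^2 ≤ 9 in the plane z = 1, with upward unit normal n̂ = ẑ. By Stokes' theorem,

    ∮_C F · dr = ∬_S (∇ × F) · n̂ dS = ∬_D (curl F)_z dA,

where D is the disk x^2 + y^2 ≤ 9.

Compute the curl of F = (-9x^2y - 9y, 9x y^2 + 9x, 9z):
    (∇ × F)_x = ∂F_z/∂y - ∂F_y/∂z = 0,
    (∇ × F)_y = ∂F_x/∂z - ∂F_z/∂x = 0,
    (∇ × F)_z = ∂F_y/∂x - ∂F_x/∂y = 9x^2 + 9y^2 + 18.

On z = 1, (curl F)_z = 9x^2 + 9y^2 + 18.

Convert to polar (x = r cos θ, y = r sin θ, dA = r dr dθ); the integrand becomes 9r^2 + 18, so

    ∬_D (curl F)_z dA = ∫_0^{2π} ∫_0^{3} (9r^2 + 18) · r dr dθ.

Inner (r from 0 to 3): 1053/4.
Outer (θ from 0 to 2π): 1053π/2.

Therefore ∮_C F · dr = 1053π/2.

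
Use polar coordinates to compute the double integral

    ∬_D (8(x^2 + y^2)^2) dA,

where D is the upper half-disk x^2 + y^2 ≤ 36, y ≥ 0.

The region D is 0 ≤ r ≤ 6, 0 ≤ θ ≤ π in polar coordinates, where x = r cos(θ), y = r sin(θ), and dA = r dr dθ.

Under the substitution, the integrand becomes 8r^4, so

    ∬_D (8(x^2 + y^2)^2) dA = ∫_{0}^{π} ∫_{0}^{6} (8r^4) · r dr dθ.

Inner integral (in r): ∫_{0}^{6} (8r^4) · r dr = 62208.

Outer integral (in θ): ∫_{0}^{π} (62208) dθ = 62208π.

Therefore ∬_D (8(x^2 + y^2)^2) dA = 62208π.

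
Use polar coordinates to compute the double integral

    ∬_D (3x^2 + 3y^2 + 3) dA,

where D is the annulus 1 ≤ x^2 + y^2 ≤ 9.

The region D is 1 ≤ r ≤ 3, 0 ≤ θ ≤ 2π in polar coordinates, where x = r cos(θ), y = r sin(θ), and dA = r dr dθ.

Under the substitution, the integrand becomes 3r^2 + 3, so

    ∬_D (3x^2 + 3y^2 + 3) dA = ∫_{0}^{2π} ∫_{1}^{3} (3r^2 + 3) · r dr dθ.

Inner integral (in r): ∫_{1}^{3} (3r^2 + 3) · r dr = 72.

Outer integral (in θ): ∫_{0}^{2π} (72) dθ = 144π.

Therefore ∬_D (3x^2 + 3y^2 + 3) dA = 144π.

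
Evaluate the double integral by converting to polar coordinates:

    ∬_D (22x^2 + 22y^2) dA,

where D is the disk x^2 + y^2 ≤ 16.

The region D is 0 ≤ r ≤ 4, 0 ≤ θ ≤ 2π in polar coordinates, where x = r cos(θ), y = r sin(θ), and dA = r dr dθ.

Under the substitution, the integrand becomes 22r^2, so

    ∬_D (22x^2 + 22y^2) dA = ∫_{0}^{2π} ∫_{0}^{4} (22r^2) · r dr dθ.

Inner integral (in r): ∫_{0}^{4} (22r^2) · r dr = 1408.

Outer integral (in θ): ∫_{0}^{2π} (1408) dθ = 2816π.

Therefore ∬_D (22x^2 + 22y^2) dA = 2816π.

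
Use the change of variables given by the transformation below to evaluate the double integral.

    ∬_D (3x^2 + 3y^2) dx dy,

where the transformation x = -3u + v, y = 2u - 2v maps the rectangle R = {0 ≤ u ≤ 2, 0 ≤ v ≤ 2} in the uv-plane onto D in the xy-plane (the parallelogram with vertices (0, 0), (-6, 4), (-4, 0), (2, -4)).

Compute the Jacobian determinant of (x, y) with respect to (u, v):

    ∂(x,y)/∂(u,v) = | -3  1 | = (-3)(-2) - (1)(2) = 4.
                   | 2  -2 |

Its absolute value is |J| = 4 (the area scaling factor).

Substituting x = -3u + v, y = 2u - 2v into the integrand,

    3x^2 + 3y^2 → 39u^2 - 42u v + 15v^2,

so the integral becomes

    ∬_R (39u^2 - 42u v + 15v^2) · |J| du dv = ∫_0^2 ∫_0^2 (156u^2 - 168u v + 60v^2) dv du.

Inner (v): 312u^2 - 336u + 160.
Outer (u): 480.

Therefore ∬_D (3x^2 + 3y^2) dx dy = 480.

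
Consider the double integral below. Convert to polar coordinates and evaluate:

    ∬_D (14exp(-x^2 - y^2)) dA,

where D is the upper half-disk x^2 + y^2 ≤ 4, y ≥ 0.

The region D is 0 ≤ r ≤ 2, 0 ≤ θ ≤ π in polar coordinates, where x = r cos(θ), y = r sin(θ), and dA = r dr dθ.

Under the substitution, the integrand becomes 14exp(-r^2), so

    ∬_D (14exp(-x^2 - y^2)) dA = ∫_{0}^{π} ∫_{0}^{2} (14exp(-r^2)) · r dr dθ.

Inner integral (in r): ∫_{0}^{2} (14exp(-r^2)) · r dr = 7 - 7exp(-4).

Outer integral (in θ): ∫_{0}^{π} (7 - 7exp(-4)) dθ = -7π exp(-4) + 7π.

Therefore ∬_D (14exp(-x^2 - y^2)) dA = -7π exp(-4) + 7π.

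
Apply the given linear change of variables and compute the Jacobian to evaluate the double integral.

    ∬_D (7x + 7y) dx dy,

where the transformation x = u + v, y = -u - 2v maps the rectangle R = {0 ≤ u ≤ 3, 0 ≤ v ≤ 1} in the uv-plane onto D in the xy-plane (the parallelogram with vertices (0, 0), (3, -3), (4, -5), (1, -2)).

Compute the Jacobian determinant of (x, y) with respect to (u, v):

    ∂(x,y)/∂(u,v) = | 1  1 | = (1)(-2) - (1)(-1) = -1.
                   | -1  -2 |

Its absolute value is |J| = 1 (the area scaling factor).

Substituting x = u + v, y = -u - 2v into the integrand,

    7x + 7y → -7v,

so the integral becomes

    ∬_R (-7v) · |J| du dv = ∫_0^3 ∫_0^1 (-7v) dv du.

Inner (v): -7/2.
Outer (u): -21/2.

Therefore ∬_D (7x + 7y) dx dy = -21/2.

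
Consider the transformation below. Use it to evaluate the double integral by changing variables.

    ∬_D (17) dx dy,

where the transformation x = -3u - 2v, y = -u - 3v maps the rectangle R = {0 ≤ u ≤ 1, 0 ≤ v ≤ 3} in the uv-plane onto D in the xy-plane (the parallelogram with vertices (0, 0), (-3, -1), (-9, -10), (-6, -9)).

Compute the Jacobian determinant of (x, y) with respect to (u, v):

    ∂(x,y)/∂(u,v) = | -3  -2 | = (-3)(-3) - (-2)(-1) = 7.
                   | -1  -3 |

Its absolute value is |J| = 7 (the area scaling factor).

Substituting x = -3u - 2v, y = -u - 3v into the integrand,

    17 → 17,

so the integral becomes

    ∬_R (17) · |J| du dv = ∫_0^1 ∫_0^3 (119) dv du.

Inner (v): 357.
Outer (u): 357.

Therefore ∬_D (17) dx dy = 357.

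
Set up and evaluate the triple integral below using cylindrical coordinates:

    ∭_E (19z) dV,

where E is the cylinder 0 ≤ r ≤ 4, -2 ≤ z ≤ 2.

In cylindrical coordinates, x = r cos(θ), y = r sin(θ), z = z, and dV = r dr dθ dz.

The integrand becomes 19z, so

    ∭_E (19z) dV = ∫_{0}^{2π} ∫_{0}^{4} ∫_{-2}^{2} (19z) · r dz dr dθ.

Inner (z): 0.
Middle (r from 0 to 4): 0.
Outer (θ): 0.

Therefore the triple integral equals 0.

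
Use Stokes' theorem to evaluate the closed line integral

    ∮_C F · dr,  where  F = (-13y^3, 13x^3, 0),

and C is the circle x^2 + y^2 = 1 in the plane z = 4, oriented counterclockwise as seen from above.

Let S be the flat disk x^2 + y^2 ≤ 1 in the plane z = 4, with upward unit normal n̂ = ẑ. By Stokes' theorem,

    ∮_C F · dr = ∬_S (∇ × F) · n̂ dS = ∬_D (curl F)_z dA,

where D is the disk x^2 + y^2 ≤ 1.

Compute the curl of F = (-13y^3, 13x^3, 0):
    (∇ × F)_x = ∂F_z/∂y - ∂F_y/∂z = 0,
    (∇ × F)_y = ∂F_x/∂z - ∂F_z/∂x = 0,
    (∇ × F)_z = ∂F_y/∂x - ∂F_x/∂y = 39x^2 + 39y^2.

On z = 4, (curl F)_z = 39x^2 + 39y^2.

Convert to polar (x = r cos θ, y = r sin θ, dA = r dr dθ); the integrand becomes 39r^2, so

    ∬_D (curl F)_z dA = ∫_0^{2π} ∫_0^{1} (39r^2) · r dr dθ.

Inner (r from 0 to 1): 39/4.
Outer (θ from 0 to 2π): 39π/2.

Therefore ∮_C F · dr = 39π/2.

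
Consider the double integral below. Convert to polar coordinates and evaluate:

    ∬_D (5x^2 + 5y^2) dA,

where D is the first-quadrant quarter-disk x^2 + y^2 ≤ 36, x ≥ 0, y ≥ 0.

The region D is 0 ≤ r ≤ 6, 0 ≤ θ ≤ π/2 in polar coordinates, where x = r cos(θ), y = r sin(θ), and dA = r dr dθ.

Under the substitution, the integrand becomes 5r^2, so

    ∬_D (5x^2 + 5y^2) dA = ∫_{0}^{π/2} ∫_{0}^{6} (5r^2) · r dr dθ.

Inner integral (in r): ∫_{0}^{6} (5r^2) · r dr = 1620.

Outer integral (in θ): ∫_{0}^{π/2} (1620) dθ = 810π.

Therefore ∬_D (5x^2 + 5y^2) dA = 810π.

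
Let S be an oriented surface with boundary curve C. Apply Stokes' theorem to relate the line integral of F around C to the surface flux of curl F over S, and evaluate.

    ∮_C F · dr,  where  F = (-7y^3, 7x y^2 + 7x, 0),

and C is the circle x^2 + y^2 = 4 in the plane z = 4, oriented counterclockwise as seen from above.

Let S be the flat disk x^2 + y^2 ≤ 4 in the plane z = 4, with upward unit normal n̂ = ẑ. By Stokes' theorem,

    ∮_C F · dr = ∬_S (∇ × F) · n̂ dS = ∬_D (curl F)_z dA,

where D is the disk x^2 + y^2 ≤ 4.

Compute the curl of F = (-7y^3, 7x y^2 + 7x, 0):
    (∇ × F)_x = ∂F_z/∂y - ∂F_y/∂z = 0,
    (∇ × F)_y = ∂F_x/∂z - ∂F_z/∂x = 0,
    (∇ × F)_z = ∂F_y/∂x - ∂F_x/∂y = 28y^2 + 7.

On z = 4, (curl F)_z = 28y^2 + 7.

Convert to polar (x = r cos θ, y = r sin θ, dA = r dr dθ); the integrand becomes 28r^2sin(θ)^2 + 7, so

    ∬_D (curl F)_z dA = ∫_0^{2π} ∫_0^{2} (28r^2sin(θ)^2 + 7) · r dr dθ.

Inner (r from 0 to 2): 112sin(θ)^2 + 14.
Outer (θ from 0 to 2π): 140π.

Therefore ∮_C F · dr = 140π.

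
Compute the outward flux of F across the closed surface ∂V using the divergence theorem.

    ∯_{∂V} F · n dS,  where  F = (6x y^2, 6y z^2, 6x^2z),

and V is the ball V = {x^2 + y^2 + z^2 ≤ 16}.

By the divergence theorem,

    ∯_{∂V} F · n dS = ∭_V (∇ · F) dV.

Compute the divergence:
    ∇ · F = ∂F_x/∂x + ∂F_y/∂y + ∂F_z/∂z = 6y^2 + 6z^2 + 6x^2 = 6x^2 + 6y^2 + 6z^2.

In spherical coordinates, x = ρ sin(φ) cos(θ), y = ρ sin(φ) sin(θ), z = ρ cos(φ), dV = ρ^2 sin(φ) dρ dφ dθ, with 0 ≤ ρ ≤ 4, 0 ≤ φ ≤ π, 0 ≤ θ ≤ 2π.

The integrand, after substitution and multiplying by the volume element, becomes (6ρ^2) · ρ^2 sin(φ), so

    ∭_V (∇·F) dV = ∫_0^{2π} ∫_0^{π} ∫_0^{4} (6ρ^2) · ρ^2 sin(φ) dρ dφ dθ.

Inner (ρ from 0 to 4): 6144sin(φ)/5.
Middle (φ from 0 to π): 12288/5.
Outer (θ from 0 to 2π): 24576π/5.

Therefore ∯_{∂V} F · n dS = 24576π/5.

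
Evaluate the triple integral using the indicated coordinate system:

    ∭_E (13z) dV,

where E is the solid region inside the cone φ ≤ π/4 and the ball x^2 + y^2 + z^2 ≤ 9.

In spherical coordinates, x = ρ sin(φ) cos(θ), y = ρ sin(φ) sin(θ), z = ρ cos(φ), and dV = ρ^2 sin(φ) dρ dφ dθ.

The integrand becomes 13ρ cos(φ), so

    ∭_E (13z) dV = ∫_{0}^{2π} ∫_{0}^{π/4} ∫_{0}^{3} (13ρ cos(φ)) · ρ^2 sin(φ) dρ dφ dθ.

Inner (ρ): 1053sin(2φ)/8.
Middle (φ): 1053/16.
Outer (θ): 1053π/8.

Therefore the triple integral equals 1053π/8.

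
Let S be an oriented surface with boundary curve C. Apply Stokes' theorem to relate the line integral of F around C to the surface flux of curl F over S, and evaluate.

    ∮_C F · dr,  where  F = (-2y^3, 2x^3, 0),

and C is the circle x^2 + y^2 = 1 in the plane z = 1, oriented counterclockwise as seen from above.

Let S be the flat disk x^2 + y^2 ≤ 1 in the plane z = 1, with upward unit normal n̂ = ẑ. By Stokes' theorem,

    ∮_C F · dr = ∬_S (∇ × F) · n̂ dS = ∬_D (curl F)_z dA,

where D is the disk x^2 + y^2 ≤ 1.

Compute the curl of F = (-2y^3, 2x^3, 0):
    (∇ × F)_x = ∂F_z/∂y - ∂F_y/∂z = 0,
    (∇ × F)_y = ∂F_x/∂z - ∂F_z/∂x = 0,
    (∇ × F)_z = ∂F_y/∂x - ∂F_x/∂y = 6x^2 + 6y^2.

On z = 1, (curl F)_z = 6x^2 + 6y^2.

Convert to polar (x = r cos θ, y = r sin θ, dA = r dr dθ); the integrand becomes 6r^2, so

    ∬_D (curl F)_z dA = ∫_0^{2π} ∫_0^{1} (6r^2) · r dr dθ.

Inner (r from 0 to 1): 3/2.
Outer (θ from 0 to 2π): 3π.

Therefore ∮_C F · dr = 3π.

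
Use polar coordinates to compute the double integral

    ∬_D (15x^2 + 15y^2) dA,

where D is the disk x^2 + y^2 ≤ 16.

The region D is 0 ≤ r ≤ 4, 0 ≤ θ ≤ 2π in polar coordinates, where x = r cos(θ), y = r sin(θ), and dA = r dr dθ.

Under the substitution, the integrand becomes 15r^2, so

    ∬_D (15x^2 + 15y^2) dA = ∫_{0}^{2π} ∫_{0}^{4} (15r^2) · r dr dθ.

Inner integral (in r): ∫_{0}^{4} (15r^2) · r dr = 960.

Outer integral (in θ): ∫_{0}^{2π} (960) dθ = 1920π.

Therefore ∬_D (15x^2 + 15y^2) dA = 1920π.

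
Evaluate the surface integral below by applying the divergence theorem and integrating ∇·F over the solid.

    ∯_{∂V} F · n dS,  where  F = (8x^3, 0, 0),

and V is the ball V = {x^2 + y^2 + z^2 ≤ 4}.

By the divergence theorem,

    ∯_{∂V} F · n dS = ∭_V (∇ · F) dV.

Compute the divergence:
    ∇ · F = ∂F_x/∂x + ∂F_y/∂y + ∂F_z/∂z = 24x^2 + 0 + 0 = 24x^2.

In spherical coordinates, x = ρ sin(φ) cos(θ), y = ρ sin(φ) sin(θ), z = ρ cos(φ), dV = ρ^2 sin(φ) dρ dφ dθ, with 0 ≤ ρ ≤ 2, 0 ≤ φ ≤ π, 0 ≤ θ ≤ 2π.

The integrand, after substitution and multiplying by the volume element, becomes (24ρ^2sin(φ)^2cos(θ)^2) · ρ^2 sin(φ), so

    ∭_V (∇·F) dV = ∫_0^{2π} ∫_0^{π} ∫_0^{2} (24ρ^2sin(φ)^2cos(θ)^2) · ρ^2 sin(φ) dρ dφ dθ.

Inner (ρ from 0 to 2): 768sin(φ)^3cos(θ)^2/5.
Middle (φ from 0 to π): 1024cos(θ)^2/5.
Outer (θ from 0 to 2π): 1024π/5.

Therefore ∯_{∂V} F · n dS = 1024π/5.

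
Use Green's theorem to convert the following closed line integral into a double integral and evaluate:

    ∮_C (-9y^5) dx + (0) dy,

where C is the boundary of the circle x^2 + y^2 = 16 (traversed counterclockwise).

Green's theorem converts the closed line integral into a double integral over the enclosed region D:

    ∮_C P dx + Q dy = ∬_D (∂Q/∂x - ∂P/∂y) dA.

Here P = -9y^5, Q = 0, so

    ∂Q/∂x = 0,    ∂P/∂y = -45y^4,
    ∂Q/∂x - ∂P/∂y = 45y^4.

D is the region x^2 + y^2 ≤ 16. Evaluating the double integral:

In polar coordinates (x = r cos θ, y = r sin θ, dA = r dr dθ) the integrand becomes 45r^4sin(θ)^4, so

    ∬_D (45y^4) dA = ∫_0^{2π} ∫_0^{4} (45r^4sin(θ)^4) · r dr dθ.

Inner (r from 0 to 4): 30720sin(θ)^4.
Outer (θ from 0 to 2π): 23040π.

Therefore ∮_C P dx + Q dy = 23040π.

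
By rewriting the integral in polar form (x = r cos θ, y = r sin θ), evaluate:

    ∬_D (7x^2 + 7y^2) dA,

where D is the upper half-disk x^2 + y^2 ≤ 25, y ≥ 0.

The region D is 0 ≤ r ≤ 5, 0 ≤ θ ≤ π in polar coordinates, where x = r cos(θ), y = r sin(θ), and dA = r dr dθ.

Under the substitution, the integrand becomes 7r^2, so

    ∬_D (7x^2 + 7y^2) dA = ∫_{0}^{π} ∫_{0}^{5} (7r^2) · r dr dθ.

Inner integral (in r): ∫_{0}^{5} (7r^2) · r dr = 4375/4.

Outer integral (in θ): ∫_{0}^{π} (4375/4) dθ = 4375π/4.

Therefore ∬_D (7x^2 + 7y^2) dA = 4375π/4.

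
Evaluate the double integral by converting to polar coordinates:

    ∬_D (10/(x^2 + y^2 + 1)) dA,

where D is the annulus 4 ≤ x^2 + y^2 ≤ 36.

The region D is 2 ≤ r ≤ 6, 0 ≤ θ ≤ 2π in polar coordinates, where x = r cos(θ), y = r sin(θ), and dA = r dr dθ.

Under the substitution, the integrand becomes 10/(r^2 + 1), so

    ∬_D (10/(x^2 + y^2 + 1)) dA = ∫_{0}^{2π} ∫_{2}^{6} (10/(r^2 + 1)) · r dr dθ.

Inner integral (in r): ∫_{2}^{6} (10/(r^2 + 1)) · r dr = log(69343957/3125).

Outer integral (in θ): ∫_{0}^{2π} (log(69343957/3125)) dθ = log((69343957/3125)^(2π)).

Therefore ∬_D (10/(x^2 + y^2 + 1)) dA = log((69343957/3125)^(2π)).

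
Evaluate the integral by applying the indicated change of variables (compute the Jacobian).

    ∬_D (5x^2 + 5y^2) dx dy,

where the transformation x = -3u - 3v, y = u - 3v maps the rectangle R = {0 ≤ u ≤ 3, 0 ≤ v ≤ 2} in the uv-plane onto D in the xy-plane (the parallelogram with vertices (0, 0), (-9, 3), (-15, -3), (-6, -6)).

Compute the Jacobian determinant of (x, y) with respect to (u, v):

    ∂(x,y)/∂(u,v) = | -3  -3 | = (-3)(-3) - (-3)(1) = 12.
                   | 1  -3 |

Its absolute value is |J| = 12 (the area scaling factor).

Substituting x = -3u - 3v, y = u - 3v into the integrand,

    5x^2 + 5y^2 → 50u^2 + 60u v + 90v^2,

so the integral becomes

    ∬_R (50u^2 + 60u v + 90v^2) · |J| du dv = ∫_0^3 ∫_0^2 (600u^2 + 720u v + 1080v^2) dv du.

Inner (v): 1200u^2 + 1440u + 2880.
Outer (u): 25920.

Therefore ∬_D (5x^2 + 5y^2) dx dy = 25920.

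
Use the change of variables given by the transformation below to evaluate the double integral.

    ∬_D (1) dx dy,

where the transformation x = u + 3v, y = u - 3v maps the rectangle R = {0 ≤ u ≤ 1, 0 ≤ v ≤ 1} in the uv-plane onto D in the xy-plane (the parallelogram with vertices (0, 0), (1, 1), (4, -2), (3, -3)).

Compute the Jacobian determinant of (x, y) with respect to (u, v):

    ∂(x,y)/∂(u,v) = | 1  3 | = (1)(-3) - (3)(1) = -6.
                   | 1  -3 |

Its absolute value is |J| = 6 (the area scaling factor).

Substituting x = u + 3v, y = u - 3v into the integrand,

    1 → 1,

so the integral becomes

    ∬_R (1) · |J| du dv = ∫_0^1 ∫_0^1 (6) dv du.

Inner (v): 6.
Outer (u): 6.

Therefore ∬_D (1) dx dy = 6.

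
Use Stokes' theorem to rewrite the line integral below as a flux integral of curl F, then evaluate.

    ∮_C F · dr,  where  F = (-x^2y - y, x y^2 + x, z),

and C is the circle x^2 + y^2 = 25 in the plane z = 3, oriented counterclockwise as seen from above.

Let S be the flat disk x^2 + y^2 ≤ 25 in the plane z = 3, with upward unit normal n̂ = ẑ. By Stokes' theorem,

    ∮_C F · dr = ∬_S (∇ × F) · n̂ dS = ∬_D (curl F)_z dA,

where D is the disk x^2 + y^2 ≤ 25.

Compute the curl of F = (-x^2y - y, x y^2 + x, z):
    (∇ × F)_x = ∂F_z/∂y - ∂F_y/∂z = 0,
    (∇ × F)_y = ∂F_x/∂z - ∂F_z/∂x = 0,
    (∇ × F)_z = ∂F_y/∂x - ∂F_x/∂y = x^2 + y^2 + 2.

On z = 3, (curl F)_z = x^2 + y^2 + 2.

Convert to polar (x = r cos θ, y = r sin θ, dA = r dr dθ); the integrand becomes r^2 + 2, so

    ∬_D (curl F)_z dA = ∫_0^{2π} ∫_0^{5} (r^2 + 2) · r dr dθ.

Inner (r from 0 to 5): 725/4.
Outer (θ from 0 to 2π): 725π/2.

Therefore ∮_C F · dr = 725π/2.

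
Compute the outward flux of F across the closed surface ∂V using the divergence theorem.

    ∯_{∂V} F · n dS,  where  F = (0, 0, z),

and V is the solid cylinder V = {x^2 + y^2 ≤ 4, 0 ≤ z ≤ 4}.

By the divergence theorem,

    ∯_{∂V} F · n dS = ∭_V (∇ · F) dV.

Compute the divergence:
    ∇ · F = ∂F_x/∂x + ∂F_y/∂y + ∂F_z/∂z = 0 + 0 + 1 = 1.

In cylindrical coordinates, x = r cos(θ), y = r sin(θ), z = z, dV = r dr dθ dz, with 0 ≤ r ≤ 2, 0 ≤ θ ≤ 2π, 0 ≤ z ≤ 4.

The integrand, after substitution and multiplying by the volume element, becomes (1) · r, so

    ∭_V (∇·F) dV = ∫_0^{2π} ∫_0^{2} ∫_0^{4} (1) · r dz dr dθ.

Inner (z from 0 to 4): 4r.
Middle (r from 0 to 2): 8.
Outer (θ from 0 to 2π): 16π.

Therefore ∯_{∂V} F · n dS = 16π.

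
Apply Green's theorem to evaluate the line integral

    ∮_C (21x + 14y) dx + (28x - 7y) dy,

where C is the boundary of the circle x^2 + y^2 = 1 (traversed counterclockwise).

Green's theorem converts the closed line integral into a double integral over the enclosed region D:

    ∮_C P dx + Q dy = ∬_D (∂Q/∂x - ∂P/∂y) dA.

Here P = 21x + 14y, Q = 28x - 7y, so

    ∂Q/∂x = 28,    ∂P/∂y = 14,
    ∂Q/∂x - ∂P/∂y = 14.

D is the region x^2 + y^2 ≤ 1. Evaluating the double integral:

In polar coordinates (x = r cos θ, y = r sin θ, dA = r dr dθ) the integrand becomes 14, so

    ∬_D (14) dA = ∫_0^{2π} ∫_0^{1} (14) · r dr dθ.

Inner (r from 0 to 1): 7.
Outer (θ from 0 to 2π): 14π.

Therefore ∮_C P dx + Q dy = 14π.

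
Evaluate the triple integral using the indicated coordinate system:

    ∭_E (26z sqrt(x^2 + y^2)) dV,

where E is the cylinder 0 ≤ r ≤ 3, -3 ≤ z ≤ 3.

In cylindrical coordinates, x = r cos(θ), y = r sin(θ), z = z, and dV = r dr dθ dz.

The integrand becomes 26r z, so

    ∭_E (26z sqrt(x^2 + y^2)) dV = ∫_{0}^{2π} ∫_{0}^{3} ∫_{-3}^{3} (26r z) · r dz dr dθ.

Inner (z): 0.
Middle (r from 0 to 3): 0.
Outer (θ): 0.

Therefore the triple integral equals 0.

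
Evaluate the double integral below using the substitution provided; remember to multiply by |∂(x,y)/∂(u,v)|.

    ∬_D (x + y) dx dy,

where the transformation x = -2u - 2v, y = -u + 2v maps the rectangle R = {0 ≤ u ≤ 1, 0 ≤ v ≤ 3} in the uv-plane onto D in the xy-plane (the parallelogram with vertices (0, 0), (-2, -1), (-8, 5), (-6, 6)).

Compute the Jacobian determinant of (x, y) with respect to (u, v):

    ∂(x,y)/∂(u,v) = | -2  -2 | = (-2)(2) - (-2)(-1) = -6.
                   | -1  2 |

Its absolute value is |J| = 6 (the area scaling factor).

Substituting x = -2u - 2v, y = -u + 2v into the integrand,

    x + y → -3u,

so the integral becomes

    ∬_R (-3u) · |J| du dv = ∫_0^1 ∫_0^3 (-18u) dv du.

Inner (v): -54u.
Outer (u): -27.

Therefore ∬_D (x + y) dx dy = -27.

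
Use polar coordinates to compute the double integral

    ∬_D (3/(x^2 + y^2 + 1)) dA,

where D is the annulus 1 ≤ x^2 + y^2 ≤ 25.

The region D is 1 ≤ r ≤ 5, 0 ≤ θ ≤ 2π in polar coordinates, where x = r cos(θ), y = r sin(θ), and dA = r dr dθ.

Under the substitution, the integrand becomes 3/(r^2 + 1), so

    ∬_D (3/(x^2 + y^2 + 1)) dA = ∫_{0}^{2π} ∫_{1}^{5} (3/(r^2 + 1)) · r dr dθ.

Inner integral (in r): ∫_{1}^{5} (3/(r^2 + 1)) · r dr = 3log(13)/2.

Outer integral (in θ): ∫_{0}^{2π} (3log(13)/2) dθ = 3π log(13).

Therefore ∬_D (3/(x^2 + y^2 + 1)) dA = 3π log(13).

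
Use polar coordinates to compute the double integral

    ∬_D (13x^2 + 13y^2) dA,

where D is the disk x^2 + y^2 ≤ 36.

The region D is 0 ≤ r ≤ 6, 0 ≤ θ ≤ 2π in polar coordinates, where x = r cos(θ), y = r sin(θ), and dA = r dr dθ.

Under the substitution, the integrand becomes 13r^2, so

    ∬_D (13x^2 + 13y^2) dA = ∫_{0}^{2π} ∫_{0}^{6} (13r^2) · r dr dθ.

Inner integral (in r): ∫_{0}^{6} (13r^2) · r dr = 4212.

Outer integral (in θ): ∫_{0}^{2π} (4212) dθ = 8424π.

Therefore ∬_D (13x^2 + 13y^2) dA = 8424π.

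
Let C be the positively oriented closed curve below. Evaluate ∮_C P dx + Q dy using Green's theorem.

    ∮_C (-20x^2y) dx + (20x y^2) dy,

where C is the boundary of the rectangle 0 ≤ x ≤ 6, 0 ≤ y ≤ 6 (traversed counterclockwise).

Green's theorem converts the closed line integral into a double integral over the enclosed region D:

    ∮_C P dx + Q dy = ∬_D (∂Q/∂x - ∂P/∂y) dA.

Here P = -20x^2y, Q = 20x y^2, so

    ∂Q/∂x = 20y^2,    ∂P/∂y = -20x^2,
    ∂Q/∂x - ∂P/∂y = 20x^2 + 20y^2.

D is the region 0 ≤ x ≤ 6, 0 ≤ y ≤ 6. Evaluating the double integral:

    ∬_D (20x^2 + 20y^2) dA = ∫_0^{6} ∫_0^{6} (20x^2 + 20y^2) dy dx.

Inner (y from 0 to 6): 120x^2 + 1440.
Outer (x from 0 to 6): 17280.

Therefore ∮_C P dx + Q dy = 17280.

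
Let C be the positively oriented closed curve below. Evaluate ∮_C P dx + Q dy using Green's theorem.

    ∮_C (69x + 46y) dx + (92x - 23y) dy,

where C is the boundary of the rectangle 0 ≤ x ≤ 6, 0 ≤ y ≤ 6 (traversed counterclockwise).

Green's theorem converts the closed line integral into a double integral over the enclosed region D:

    ∮_C P dx + Q dy = ∬_D (∂Q/∂x - ∂P/∂y) dA.

Here P = 69x + 46y, Q = 92x - 23y, so

    ∂Q/∂x = 92,    ∂P/∂y = 46,
    ∂Q/∂x - ∂P/∂y = 46.

D is the region 0 ≤ x ≤ 6, 0 ≤ y ≤ 6. Evaluating the double integral:

    ∬_D (46) dA = ∫_0^{6} ∫_0^{6} (46) dy dx.

Inner (y from 0 to 6): 276.
Outer (x from 0 to 6): 1656.

Therefore ∮_C P dx + Q dy = 1656.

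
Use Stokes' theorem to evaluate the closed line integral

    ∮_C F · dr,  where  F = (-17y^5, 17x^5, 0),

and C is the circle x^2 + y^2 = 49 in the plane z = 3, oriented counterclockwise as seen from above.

Let S be the flat disk x^2 + y^2 ≤ 49 in the plane z = 3, with upward unit normal n̂ = ẑ. By Stokes' theorem,

    ∮_C F · dr = ∬_S (∇ × F) · n̂ dS = ∬_D (curl F)_z dA,

where D is the disk x^2 + y^2 ≤ 49.

Compute the curl of F = (-17y^5, 17x^5, 0):
    (∇ × F)_x = ∂F_z/∂y - ∂F_y/∂z = 0,
    (∇ × F)_y = ∂F_x/∂z - ∂F_z/∂x = 0,
    (∇ × F)_z = ∂F_y/∂x - ∂F_x/∂y = 85x^4 + 85y^4.

On z = 3, (curl F)_z = 85x^4 + 85y^4.

Convert to polar (x = r cos θ, y = r sin θ, dA = r dr dθ); the integrand becomes 85r^4(sin(θ)^4 + cos(θ)^4), so

    ∬_D (curl F)_z dA = ∫_0^{2π} ∫_0^{7} (85r^4(sin(θ)^4 + cos(θ)^4)) · r dr dθ.

Inner (r from 0 to 7): 10000165sin(θ)^4/6 + 10000165cos(θ)^4/6.
Outer (θ from 0 to 2π): 10000165π/4.

Therefore ∮_C F · dr = 10000165π/4.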